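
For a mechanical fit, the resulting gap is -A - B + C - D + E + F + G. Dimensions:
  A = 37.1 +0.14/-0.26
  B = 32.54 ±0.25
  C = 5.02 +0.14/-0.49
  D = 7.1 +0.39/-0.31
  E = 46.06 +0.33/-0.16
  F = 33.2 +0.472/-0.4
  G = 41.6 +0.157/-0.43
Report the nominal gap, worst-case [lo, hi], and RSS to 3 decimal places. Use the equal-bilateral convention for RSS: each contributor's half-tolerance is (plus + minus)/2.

Stack each dimension's contribution:
  -A: nom -37.100 → Σnom=-37.100; wc +0.260/-0.140 → slack +0.260/-0.140; half-tol=0.200, Σhalf²=0.040000
  -B: nom -32.540 → Σnom=-69.640; wc +0.250/-0.250 → slack +0.510/-0.390; half-tol=0.250, Σhalf²=0.102500
  +C: nom +5.020 → Σnom=-64.620; wc +0.140/-0.490 → slack +0.650/-0.880; half-tol=0.315, Σhalf²=0.201725
  -D: nom -7.100 → Σnom=-71.720; wc +0.310/-0.390 → slack +0.960/-1.270; half-tol=0.350, Σhalf²=0.324225
  +E: nom +46.060 → Σnom=-25.660; wc +0.330/-0.160 → slack +1.290/-1.430; half-tol=0.245, Σhalf²=0.384250
  +F: nom +33.200 → Σnom=7.540; wc +0.472/-0.400 → slack +1.762/-1.830; half-tol=0.436, Σhalf²=0.574346
  +G: nom +41.600 → Σnom=49.140; wc +0.157/-0.430 → slack +1.919/-2.260; half-tol=0.293, Σhalf²=0.660488
Nominal = 49.140. Worst-case = [49.140 - 2.260, 49.140 + 1.919] = [46.880, 51.059]. RSS = √0.660488 = 0.813.

nominal=49.140 wc=[46.880,51.059] rss=0.813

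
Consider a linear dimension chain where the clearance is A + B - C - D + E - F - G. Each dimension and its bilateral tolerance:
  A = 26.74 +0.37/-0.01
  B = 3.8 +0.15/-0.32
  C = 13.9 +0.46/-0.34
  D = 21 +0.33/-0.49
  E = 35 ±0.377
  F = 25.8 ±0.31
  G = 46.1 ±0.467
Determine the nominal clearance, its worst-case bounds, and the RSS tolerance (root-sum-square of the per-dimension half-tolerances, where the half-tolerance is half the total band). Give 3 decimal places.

Stack each dimension's contribution:
  +A: nom +26.740 → Σnom=26.740; wc +0.370/-0.010 → slack +0.370/-0.010; half-tol=0.190, Σhalf²=0.036100
  +B: nom +3.800 → Σnom=30.540; wc +0.150/-0.320 → slack +0.520/-0.330; half-tol=0.235, Σhalf²=0.091325
  -C: nom -13.900 → Σnom=16.640; wc +0.340/-0.460 → slack +0.860/-0.790; half-tol=0.400, Σhalf²=0.251325
  -D: nom -21.000 → Σnom=-4.360; wc +0.490/-0.330 → slack +1.350/-1.120; half-tol=0.410, Σhalf²=0.419425
  +E: nom +35.000 → Σnom=30.640; wc +0.377/-0.377 → slack +1.727/-1.497; half-tol=0.377, Σhalf²=0.561554
  -F: nom -25.800 → Σnom=4.840; wc +0.310/-0.310 → slack +2.037/-1.807; half-tol=0.310, Σhalf²=0.657654
  -G: nom -46.100 → Σnom=-41.260; wc +0.467/-0.467 → slack +2.504/-2.274; half-tol=0.467, Σhalf²=0.875743
Nominal = -41.260. Worst-case = [-41.260 - 2.274, -41.260 + 2.504] = [-43.534, -38.756]. RSS = √0.875743 = 0.936.

nominal=-41.260 wc=[-43.534,-38.756] rss=0.936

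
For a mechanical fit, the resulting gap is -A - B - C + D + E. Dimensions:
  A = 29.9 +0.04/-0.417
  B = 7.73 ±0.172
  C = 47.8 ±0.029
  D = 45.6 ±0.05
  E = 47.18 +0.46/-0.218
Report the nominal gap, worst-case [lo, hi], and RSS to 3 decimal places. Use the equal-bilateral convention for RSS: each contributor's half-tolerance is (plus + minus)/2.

nominal=7.350 wc=[6.841,8.478] rss=0.447

Stack each dimension's contribution:
  -A: nom -29.900 → Σnom=-29.900; wc +0.417/-0.040 → slack +0.417/-0.040; half-tol=0.228, Σhalf²=0.052212
  -B: nom -7.730 → Σnom=-37.630; wc +0.172/-0.172 → slack +0.589/-0.212; half-tol=0.172, Σhalf²=0.081796
  -C: nom -47.800 → Σnom=-85.430; wc +0.029/-0.029 → slack +0.618/-0.241; half-tol=0.029, Σhalf²=0.082637
  +D: nom +45.600 → Σnom=-39.830; wc +0.050/-0.050 → slack +0.668/-0.291; half-tol=0.050, Σhalf²=0.085137
  +E: nom +47.180 → Σnom=7.350; wc +0.460/-0.218 → slack +1.128/-0.509; half-tol=0.339, Σhalf²=0.200058
Nominal = 7.350. Worst-case = [7.350 - 0.509, 7.350 + 1.128] = [6.841, 8.478]. RSS = √0.200058 = 0.447.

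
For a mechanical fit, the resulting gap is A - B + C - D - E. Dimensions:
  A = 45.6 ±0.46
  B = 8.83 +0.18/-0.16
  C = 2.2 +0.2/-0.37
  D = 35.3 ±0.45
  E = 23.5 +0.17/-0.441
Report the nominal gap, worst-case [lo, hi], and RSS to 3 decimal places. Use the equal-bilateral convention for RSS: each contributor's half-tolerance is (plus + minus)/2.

Stack each dimension's contribution:
  +A: nom +45.600 → Σnom=45.600; wc +0.460/-0.460 → slack +0.460/-0.460; half-tol=0.460, Σhalf²=0.211600
  -B: nom -8.830 → Σnom=36.770; wc +0.160/-0.180 → slack +0.620/-0.640; half-tol=0.170, Σhalf²=0.240500
  +C: nom +2.200 → Σnom=38.970; wc +0.200/-0.370 → slack +0.820/-1.010; half-tol=0.285, Σhalf²=0.321725
  -D: nom -35.300 → Σnom=3.670; wc +0.450/-0.450 → slack +1.270/-1.460; half-tol=0.450, Σhalf²=0.524225
  -E: nom -23.500 → Σnom=-19.830; wc +0.441/-0.170 → slack +1.711/-1.630; half-tol=0.305, Σhalf²=0.617555
Nominal = -19.830. Worst-case = [-19.830 - 1.630, -19.830 + 1.711] = [-21.460, -18.119]. RSS = √0.617555 = 0.786.

nominal=-19.830 wc=[-21.460,-18.119] rss=0.786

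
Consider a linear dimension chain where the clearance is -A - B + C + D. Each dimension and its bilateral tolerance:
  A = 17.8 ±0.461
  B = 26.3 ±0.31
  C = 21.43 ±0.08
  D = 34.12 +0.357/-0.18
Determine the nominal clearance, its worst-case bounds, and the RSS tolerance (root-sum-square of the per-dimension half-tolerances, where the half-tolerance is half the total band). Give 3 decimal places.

Stack each dimension's contribution:
  -A: nom -17.800 → Σnom=-17.800; wc +0.461/-0.461 → slack +0.461/-0.461; half-tol=0.461, Σhalf²=0.212521
  -B: nom -26.300 → Σnom=-44.100; wc +0.310/-0.310 → slack +0.771/-0.771; half-tol=0.310, Σhalf²=0.308621
  +C: nom +21.430 → Σnom=-22.670; wc +0.080/-0.080 → slack +0.851/-0.851; half-tol=0.080, Σhalf²=0.315021
  +D: nom +34.120 → Σnom=11.450; wc +0.357/-0.180 → slack +1.208/-1.031; half-tol=0.268, Σhalf²=0.387113
Nominal = 11.450. Worst-case = [11.450 - 1.031, 11.450 + 1.208] = [10.419, 12.658]. RSS = √0.387113 = 0.622.

nominal=11.450 wc=[10.419,12.658] rss=0.622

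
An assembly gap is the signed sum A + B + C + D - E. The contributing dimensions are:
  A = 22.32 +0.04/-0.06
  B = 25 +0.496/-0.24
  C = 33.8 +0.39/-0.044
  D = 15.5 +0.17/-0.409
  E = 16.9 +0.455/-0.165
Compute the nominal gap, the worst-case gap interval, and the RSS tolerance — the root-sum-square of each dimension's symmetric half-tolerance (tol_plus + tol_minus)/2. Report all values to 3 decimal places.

nominal=79.720 wc=[78.512,80.981] rss=0.604

Stack each dimension's contribution:
  +A: nom +22.320 → Σnom=22.320; wc +0.040/-0.060 → slack +0.040/-0.060; half-tol=0.050, Σhalf²=0.002500
  +B: nom +25.000 → Σnom=47.320; wc +0.496/-0.240 → slack +0.536/-0.300; half-tol=0.368, Σhalf²=0.137924
  +C: nom +33.800 → Σnom=81.120; wc +0.390/-0.044 → slack +0.926/-0.344; half-tol=0.217, Σhalf²=0.185013
  +D: nom +15.500 → Σnom=96.620; wc +0.170/-0.409 → slack +1.096/-0.753; half-tol=0.289, Σhalf²=0.268823
  -E: nom -16.900 → Σnom=79.720; wc +0.165/-0.455 → slack +1.261/-1.208; half-tol=0.310, Σhalf²=0.364923
Nominal = 79.720. Worst-case = [79.720 - 1.208, 79.720 + 1.261] = [78.512, 80.981]. RSS = √0.364923 = 0.604.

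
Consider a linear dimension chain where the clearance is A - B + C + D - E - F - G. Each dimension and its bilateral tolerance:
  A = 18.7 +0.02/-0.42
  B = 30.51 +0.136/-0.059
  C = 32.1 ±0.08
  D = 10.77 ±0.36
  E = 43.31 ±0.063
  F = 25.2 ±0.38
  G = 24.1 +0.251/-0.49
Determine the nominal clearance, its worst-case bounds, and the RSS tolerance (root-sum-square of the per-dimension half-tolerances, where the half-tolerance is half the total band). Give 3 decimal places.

Stack each dimension's contribution:
  +A: nom +18.700 → Σnom=18.700; wc +0.020/-0.420 → slack +0.020/-0.420; half-tol=0.220, Σhalf²=0.048400
  -B: nom -30.510 → Σnom=-11.810; wc +0.059/-0.136 → slack +0.079/-0.556; half-tol=0.098, Σhalf²=0.057906
  +C: nom +32.100 → Σnom=20.290; wc +0.080/-0.080 → slack +0.159/-0.636; half-tol=0.080, Σhalf²=0.064306
  +D: nom +10.770 → Σnom=31.060; wc +0.360/-0.360 → slack +0.519/-0.996; half-tol=0.360, Σhalf²=0.193906
  -E: nom -43.310 → Σnom=-12.250; wc +0.063/-0.063 → slack +0.582/-1.059; half-tol=0.063, Σhalf²=0.197875
  -F: nom -25.200 → Σnom=-37.450; wc +0.380/-0.380 → slack +0.962/-1.439; half-tol=0.380, Σhalf²=0.342275
  -G: nom -24.100 → Σnom=-61.550; wc +0.490/-0.251 → slack +1.452/-1.690; half-tol=0.370, Σhalf²=0.479546
Nominal = -61.550. Worst-case = [-61.550 - 1.690, -61.550 + 1.452] = [-63.240, -60.098]. RSS = √0.479546 = 0.692.

nominal=-61.550 wc=[-63.240,-60.098] rss=0.692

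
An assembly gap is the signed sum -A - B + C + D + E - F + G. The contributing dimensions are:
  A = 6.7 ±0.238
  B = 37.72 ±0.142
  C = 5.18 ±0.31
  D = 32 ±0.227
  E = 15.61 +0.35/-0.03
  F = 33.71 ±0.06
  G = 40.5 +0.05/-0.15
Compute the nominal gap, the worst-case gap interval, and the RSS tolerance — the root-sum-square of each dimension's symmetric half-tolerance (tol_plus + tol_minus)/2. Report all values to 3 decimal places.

nominal=15.160 wc=[14.003,16.537] rss=0.524

Stack each dimension's contribution:
  -A: nom -6.700 → Σnom=-6.700; wc +0.238/-0.238 → slack +0.238/-0.238; half-tol=0.238, Σhalf²=0.056644
  -B: nom -37.720 → Σnom=-44.420; wc +0.142/-0.142 → slack +0.380/-0.380; half-tol=0.142, Σhalf²=0.076808
  +C: nom +5.180 → Σnom=-39.240; wc +0.310/-0.310 → slack +0.690/-0.690; half-tol=0.310, Σhalf²=0.172908
  +D: nom +32.000 → Σnom=-7.240; wc +0.227/-0.227 → slack +0.917/-0.917; half-tol=0.227, Σhalf²=0.224437
  +E: nom +15.610 → Σnom=8.370; wc +0.350/-0.030 → slack +1.267/-0.947; half-tol=0.190, Σhalf²=0.260537
  -F: nom -33.710 → Σnom=-25.340; wc +0.060/-0.060 → slack +1.327/-1.007; half-tol=0.060, Σhalf²=0.264137
  +G: nom +40.500 → Σnom=15.160; wc +0.050/-0.150 → slack +1.377/-1.157; half-tol=0.100, Σhalf²=0.274137
Nominal = 15.160. Worst-case = [15.160 - 1.157, 15.160 + 1.377] = [14.003, 16.537]. RSS = √0.274137 = 0.524.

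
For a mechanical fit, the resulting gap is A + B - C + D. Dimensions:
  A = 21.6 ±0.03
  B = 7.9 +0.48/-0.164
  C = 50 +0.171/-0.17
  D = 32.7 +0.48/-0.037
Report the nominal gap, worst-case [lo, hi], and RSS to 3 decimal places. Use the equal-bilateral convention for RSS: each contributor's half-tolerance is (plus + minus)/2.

Stack each dimension's contribution:
  +A: nom +21.600 → Σnom=21.600; wc +0.030/-0.030 → slack +0.030/-0.030; half-tol=0.030, Σhalf²=0.000900
  +B: nom +7.900 → Σnom=29.500; wc +0.480/-0.164 → slack +0.510/-0.194; half-tol=0.322, Σhalf²=0.104584
  -C: nom -50.000 → Σnom=-20.500; wc +0.170/-0.171 → slack +0.680/-0.365; half-tol=0.171, Σhalf²=0.133654
  +D: nom +32.700 → Σnom=12.200; wc +0.480/-0.037 → slack +1.160/-0.402; half-tol=0.259, Σhalf²=0.200477
Nominal = 12.200. Worst-case = [12.200 - 0.402, 12.200 + 1.160] = [11.798, 13.360]. RSS = √0.200477 = 0.448.

nominal=12.200 wc=[11.798,13.360] rss=0.448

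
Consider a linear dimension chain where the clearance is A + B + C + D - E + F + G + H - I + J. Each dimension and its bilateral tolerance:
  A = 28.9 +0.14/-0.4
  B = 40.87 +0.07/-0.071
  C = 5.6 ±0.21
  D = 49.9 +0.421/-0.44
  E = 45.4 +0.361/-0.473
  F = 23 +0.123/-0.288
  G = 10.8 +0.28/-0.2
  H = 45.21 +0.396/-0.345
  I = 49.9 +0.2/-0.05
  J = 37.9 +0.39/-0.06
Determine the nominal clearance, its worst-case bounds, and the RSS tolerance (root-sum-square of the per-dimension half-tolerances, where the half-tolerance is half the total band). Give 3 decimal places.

nominal=146.880 wc=[144.305,149.433] rss=0.886

Stack each dimension's contribution:
  +A: nom +28.900 → Σnom=28.900; wc +0.140/-0.400 → slack +0.140/-0.400; half-tol=0.270, Σhalf²=0.072900
  +B: nom +40.870 → Σnom=69.770; wc +0.070/-0.071 → slack +0.210/-0.471; half-tol=0.071, Σhalf²=0.077870
  +C: nom +5.600 → Σnom=75.370; wc +0.210/-0.210 → slack +0.420/-0.681; half-tol=0.210, Σhalf²=0.121970
  +D: nom +49.900 → Σnom=125.270; wc +0.421/-0.440 → slack +0.841/-1.121; half-tol=0.430, Σhalf²=0.307300
  -E: nom -45.400 → Σnom=79.870; wc +0.473/-0.361 → slack +1.314/-1.482; half-tol=0.417, Σhalf²=0.481189
  +F: nom +23.000 → Σnom=102.870; wc +0.123/-0.288 → slack +1.437/-1.770; half-tol=0.205, Σhalf²=0.523420
  +G: nom +10.800 → Σnom=113.670; wc +0.280/-0.200 → slack +1.717/-1.970; half-tol=0.240, Σhalf²=0.581020
  +H: nom +45.210 → Σnom=158.880; wc +0.396/-0.345 → slack +2.113/-2.315; half-tol=0.370, Σhalf²=0.718290
  -I: nom -49.900 → Σnom=108.980; wc +0.050/-0.200 → slack +2.163/-2.515; half-tol=0.125, Σhalf²=0.733915
  +J: nom +37.900 → Σnom=146.880; wc +0.390/-0.060 → slack +2.553/-2.575; half-tol=0.225, Σhalf²=0.784540
Nominal = 146.880. Worst-case = [146.880 - 2.575, 146.880 + 2.553] = [144.305, 149.433]. RSS = √0.784540 = 0.886.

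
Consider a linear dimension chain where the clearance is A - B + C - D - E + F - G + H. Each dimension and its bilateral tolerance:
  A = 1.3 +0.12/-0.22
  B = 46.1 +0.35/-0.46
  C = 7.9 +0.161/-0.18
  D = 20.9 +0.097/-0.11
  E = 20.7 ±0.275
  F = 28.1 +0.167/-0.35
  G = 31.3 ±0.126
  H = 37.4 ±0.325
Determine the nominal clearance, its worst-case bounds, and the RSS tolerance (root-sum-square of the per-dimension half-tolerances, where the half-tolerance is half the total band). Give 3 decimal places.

nominal=-44.300 wc=[-46.223,-42.556] rss=0.705

Stack each dimension's contribution:
  +A: nom +1.300 → Σnom=1.300; wc +0.120/-0.220 → slack +0.120/-0.220; half-tol=0.170, Σhalf²=0.028900
  -B: nom -46.100 → Σnom=-44.800; wc +0.460/-0.350 → slack +0.580/-0.570; half-tol=0.405, Σhalf²=0.192925
  +C: nom +7.900 → Σnom=-36.900; wc +0.161/-0.180 → slack +0.741/-0.750; half-tol=0.170, Σhalf²=0.221995
  -D: nom -20.900 → Σnom=-57.800; wc +0.110/-0.097 → slack +0.851/-0.847; half-tol=0.104, Σhalf²=0.232708
  -E: nom -20.700 → Σnom=-78.500; wc +0.275/-0.275 → slack +1.126/-1.122; half-tol=0.275, Σhalf²=0.308333
  +F: nom +28.100 → Σnom=-50.400; wc +0.167/-0.350 → slack +1.293/-1.472; half-tol=0.259, Σhalf²=0.375155
  -G: nom -31.300 → Σnom=-81.700; wc +0.126/-0.126 → slack +1.419/-1.598; half-tol=0.126, Σhalf²=0.391031
  +H: nom +37.400 → Σnom=-44.300; wc +0.325/-0.325 → slack +1.744/-1.923; half-tol=0.325, Σhalf²=0.496656
Nominal = -44.300. Worst-case = [-44.300 - 1.923, -44.300 + 1.744] = [-46.223, -42.556]. RSS = √0.496656 = 0.705.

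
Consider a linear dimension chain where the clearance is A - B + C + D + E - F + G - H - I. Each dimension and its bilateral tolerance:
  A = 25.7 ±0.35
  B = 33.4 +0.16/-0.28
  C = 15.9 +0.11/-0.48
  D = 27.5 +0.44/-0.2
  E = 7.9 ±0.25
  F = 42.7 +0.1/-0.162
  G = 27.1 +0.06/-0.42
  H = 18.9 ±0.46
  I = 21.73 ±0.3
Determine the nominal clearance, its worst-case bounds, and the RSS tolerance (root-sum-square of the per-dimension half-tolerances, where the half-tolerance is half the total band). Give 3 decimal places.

nominal=-12.630 wc=[-15.350,-10.218] rss=0.894

Stack each dimension's contribution:
  +A: nom +25.700 → Σnom=25.700; wc +0.350/-0.350 → slack +0.350/-0.350; half-tol=0.350, Σhalf²=0.122500
  -B: nom -33.400 → Σnom=-7.700; wc +0.280/-0.160 → slack +0.630/-0.510; half-tol=0.220, Σhalf²=0.170900
  +C: nom +15.900 → Σnom=8.200; wc +0.110/-0.480 → slack +0.740/-0.990; half-tol=0.295, Σhalf²=0.257925
  +D: nom +27.500 → Σnom=35.700; wc +0.440/-0.200 → slack +1.180/-1.190; half-tol=0.320, Σhalf²=0.360325
  +E: nom +7.900 → Σnom=43.600; wc +0.250/-0.250 → slack +1.430/-1.440; half-tol=0.250, Σhalf²=0.422825
  -F: nom -42.700 → Σnom=0.900; wc +0.162/-0.100 → slack +1.592/-1.540; half-tol=0.131, Σhalf²=0.439986
  +G: nom +27.100 → Σnom=28.000; wc +0.060/-0.420 → slack +1.652/-1.960; half-tol=0.240, Σhalf²=0.497586
  -H: nom -18.900 → Σnom=9.100; wc +0.460/-0.460 → slack +2.112/-2.420; half-tol=0.460, Σhalf²=0.709186
  -I: nom -21.730 → Σnom=-12.630; wc +0.300/-0.300 → slack +2.412/-2.720; half-tol=0.300, Σhalf²=0.799186
Nominal = -12.630. Worst-case = [-12.630 - 2.720, -12.630 + 2.412] = [-15.350, -10.218]. RSS = √0.799186 = 0.894.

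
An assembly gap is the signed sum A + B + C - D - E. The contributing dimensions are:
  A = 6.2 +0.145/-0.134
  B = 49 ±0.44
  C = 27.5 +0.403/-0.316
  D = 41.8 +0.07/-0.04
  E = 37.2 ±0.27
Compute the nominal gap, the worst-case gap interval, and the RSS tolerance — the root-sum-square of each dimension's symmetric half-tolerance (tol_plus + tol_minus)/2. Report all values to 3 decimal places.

nominal=3.700 wc=[2.470,4.998] rss=0.647

Stack each dimension's contribution:
  +A: nom +6.200 → Σnom=6.200; wc +0.145/-0.134 → slack +0.145/-0.134; half-tol=0.140, Σhalf²=0.019460
  +B: nom +49.000 → Σnom=55.200; wc +0.440/-0.440 → slack +0.585/-0.574; half-tol=0.440, Σhalf²=0.213060
  +C: nom +27.500 → Σnom=82.700; wc +0.403/-0.316 → slack +0.988/-0.890; half-tol=0.360, Σhalf²=0.342301
  -D: nom -41.800 → Σnom=40.900; wc +0.040/-0.070 → slack +1.028/-0.960; half-tol=0.055, Σhalf²=0.345326
  -E: nom -37.200 → Σnom=3.700; wc +0.270/-0.270 → slack +1.298/-1.230; half-tol=0.270, Σhalf²=0.418226
Nominal = 3.700. Worst-case = [3.700 - 1.230, 3.700 + 1.298] = [2.470, 4.998]. RSS = √0.418226 = 0.647.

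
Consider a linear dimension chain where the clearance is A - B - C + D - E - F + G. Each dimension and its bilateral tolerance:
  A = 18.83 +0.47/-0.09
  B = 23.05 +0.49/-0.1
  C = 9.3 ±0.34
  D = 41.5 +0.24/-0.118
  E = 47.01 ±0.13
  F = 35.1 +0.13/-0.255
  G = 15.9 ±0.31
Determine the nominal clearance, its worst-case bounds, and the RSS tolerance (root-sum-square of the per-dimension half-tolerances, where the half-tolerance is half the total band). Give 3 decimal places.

Stack each dimension's contribution:
  +A: nom +18.830 → Σnom=18.830; wc +0.470/-0.090 → slack +0.470/-0.090; half-tol=0.280, Σhalf²=0.078400
  -B: nom -23.050 → Σnom=-4.220; wc +0.100/-0.490 → slack +0.570/-0.580; half-tol=0.295, Σhalf²=0.165425
  -C: nom -9.300 → Σnom=-13.520; wc +0.340/-0.340 → slack +0.910/-0.920; half-tol=0.340, Σhalf²=0.281025
  +D: nom +41.500 → Σnom=27.980; wc +0.240/-0.118 → slack +1.150/-1.038; half-tol=0.179, Σhalf²=0.313066
  -E: nom -47.010 → Σnom=-19.030; wc +0.130/-0.130 → slack +1.280/-1.168; half-tol=0.130, Σhalf²=0.329966
  -F: nom -35.100 → Σnom=-54.130; wc +0.255/-0.130 → slack +1.535/-1.298; half-tol=0.193, Σhalf²=0.367022
  +G: nom +15.900 → Σnom=-38.230; wc +0.310/-0.310 → slack +1.845/-1.608; half-tol=0.310, Σhalf²=0.463122
Nominal = -38.230. Worst-case = [-38.230 - 1.608, -38.230 + 1.845] = [-39.838, -36.385]. RSS = √0.463122 = 0.681.

nominal=-38.230 wc=[-39.838,-36.385] rss=0.681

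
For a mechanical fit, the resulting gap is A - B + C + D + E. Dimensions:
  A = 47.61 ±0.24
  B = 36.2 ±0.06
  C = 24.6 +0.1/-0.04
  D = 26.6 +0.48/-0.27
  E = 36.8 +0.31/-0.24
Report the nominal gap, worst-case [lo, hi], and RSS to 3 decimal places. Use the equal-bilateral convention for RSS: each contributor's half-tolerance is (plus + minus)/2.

Stack each dimension's contribution:
  +A: nom +47.610 → Σnom=47.610; wc +0.240/-0.240 → slack +0.240/-0.240; half-tol=0.240, Σhalf²=0.057600
  -B: nom -36.200 → Σnom=11.410; wc +0.060/-0.060 → slack +0.300/-0.300; half-tol=0.060, Σhalf²=0.061200
  +C: nom +24.600 → Σnom=36.010; wc +0.100/-0.040 → slack +0.400/-0.340; half-tol=0.070, Σhalf²=0.066100
  +D: nom +26.600 → Σnom=62.610; wc +0.480/-0.270 → slack +0.880/-0.610; half-tol=0.375, Σhalf²=0.206725
  +E: nom +36.800 → Σnom=99.410; wc +0.310/-0.240 → slack +1.190/-0.850; half-tol=0.275, Σhalf²=0.282350
Nominal = 99.410. Worst-case = [99.410 - 0.850, 99.410 + 1.190] = [98.560, 100.600]. RSS = √0.282350 = 0.531.

nominal=99.410 wc=[98.560,100.600] rss=0.531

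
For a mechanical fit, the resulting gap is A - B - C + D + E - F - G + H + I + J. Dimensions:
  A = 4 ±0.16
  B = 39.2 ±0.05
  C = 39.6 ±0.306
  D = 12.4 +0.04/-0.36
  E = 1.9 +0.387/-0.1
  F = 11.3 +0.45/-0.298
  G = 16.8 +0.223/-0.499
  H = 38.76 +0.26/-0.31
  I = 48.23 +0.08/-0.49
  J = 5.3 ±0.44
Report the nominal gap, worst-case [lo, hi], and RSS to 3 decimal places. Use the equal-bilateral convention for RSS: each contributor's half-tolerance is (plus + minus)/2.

nominal=3.690 wc=[0.801,6.210] rss=0.920

Stack each dimension's contribution:
  +A: nom +4.000 → Σnom=4.000; wc +0.160/-0.160 → slack +0.160/-0.160; half-tol=0.160, Σhalf²=0.025600
  -B: nom -39.200 → Σnom=-35.200; wc +0.050/-0.050 → slack +0.210/-0.210; half-tol=0.050, Σhalf²=0.028100
  -C: nom -39.600 → Σnom=-74.800; wc +0.306/-0.306 → slack +0.516/-0.516; half-tol=0.306, Σhalf²=0.121736
  +D: nom +12.400 → Σnom=-62.400; wc +0.040/-0.360 → slack +0.556/-0.876; half-tol=0.200, Σhalf²=0.161736
  +E: nom +1.900 → Σnom=-60.500; wc +0.387/-0.100 → slack +0.943/-0.976; half-tol=0.243, Σhalf²=0.221028
  -F: nom -11.300 → Σnom=-71.800; wc +0.298/-0.450 → slack +1.241/-1.426; half-tol=0.374, Σhalf²=0.360904
  -G: nom -16.800 → Σnom=-88.600; wc +0.499/-0.223 → slack +1.740/-1.649; half-tol=0.361, Σhalf²=0.491225
  +H: nom +38.760 → Σnom=-49.840; wc +0.260/-0.310 → slack +2.000/-1.959; half-tol=0.285, Σhalf²=0.572450
  +I: nom +48.230 → Σnom=-1.610; wc +0.080/-0.490 → slack +2.080/-2.449; half-tol=0.285, Σhalf²=0.653675
  +J: nom +5.300 → Σnom=3.690; wc +0.440/-0.440 → slack +2.520/-2.889; half-tol=0.440, Σhalf²=0.847275
Nominal = 3.690. Worst-case = [3.690 - 2.889, 3.690 + 2.520] = [0.801, 6.210]. RSS = √0.847275 = 0.920.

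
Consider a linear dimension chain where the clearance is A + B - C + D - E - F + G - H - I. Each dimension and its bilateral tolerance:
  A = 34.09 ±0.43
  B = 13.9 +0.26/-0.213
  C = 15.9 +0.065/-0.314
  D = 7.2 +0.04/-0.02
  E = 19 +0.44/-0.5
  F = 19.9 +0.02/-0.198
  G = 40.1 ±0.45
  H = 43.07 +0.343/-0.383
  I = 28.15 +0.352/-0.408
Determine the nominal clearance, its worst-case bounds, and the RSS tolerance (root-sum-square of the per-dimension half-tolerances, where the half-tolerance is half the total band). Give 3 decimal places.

nominal=-30.730 wc=[-33.063,-27.747] rss=0.995

Stack each dimension's contribution:
  +A: nom +34.090 → Σnom=34.090; wc +0.430/-0.430 → slack +0.430/-0.430; half-tol=0.430, Σhalf²=0.184900
  +B: nom +13.900 → Σnom=47.990; wc +0.260/-0.213 → slack +0.690/-0.643; half-tol=0.236, Σhalf²=0.240832
  -C: nom -15.900 → Σnom=32.090; wc +0.314/-0.065 → slack +1.004/-0.708; half-tol=0.190, Σhalf²=0.276742
  +D: nom +7.200 → Σnom=39.290; wc +0.040/-0.020 → slack +1.044/-0.728; half-tol=0.030, Σhalf²=0.277642
  -E: nom -19.000 → Σnom=20.290; wc +0.500/-0.440 → slack +1.544/-1.168; half-tol=0.470, Σhalf²=0.498542
  -F: nom -19.900 → Σnom=0.390; wc +0.198/-0.020 → slack +1.742/-1.188; half-tol=0.109, Σhalf²=0.510423
  +G: nom +40.100 → Σnom=40.490; wc +0.450/-0.450 → slack +2.192/-1.638; half-tol=0.450, Σhalf²=0.712923
  -H: nom -43.070 → Σnom=-2.580; wc +0.383/-0.343 → slack +2.575/-1.981; half-tol=0.363, Σhalf²=0.844692
  -I: nom -28.150 → Σnom=-30.730; wc +0.408/-0.352 → slack +2.983/-2.333; half-tol=0.380, Σhalf²=0.989092
Nominal = -30.730. Worst-case = [-30.730 - 2.333, -30.730 + 2.983] = [-33.063, -27.747]. RSS = √0.989092 = 0.995.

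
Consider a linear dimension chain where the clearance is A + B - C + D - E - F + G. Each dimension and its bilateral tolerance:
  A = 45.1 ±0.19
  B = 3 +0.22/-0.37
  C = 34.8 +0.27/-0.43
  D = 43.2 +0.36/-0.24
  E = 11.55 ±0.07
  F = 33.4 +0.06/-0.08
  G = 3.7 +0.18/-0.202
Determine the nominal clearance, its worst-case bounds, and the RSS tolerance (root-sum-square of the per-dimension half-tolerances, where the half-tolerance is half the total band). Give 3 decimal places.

nominal=15.250 wc=[13.848,16.780] rss=0.618

Stack each dimension's contribution:
  +A: nom +45.100 → Σnom=45.100; wc +0.190/-0.190 → slack +0.190/-0.190; half-tol=0.190, Σhalf²=0.036100
  +B: nom +3.000 → Σnom=48.100; wc +0.220/-0.370 → slack +0.410/-0.560; half-tol=0.295, Σhalf²=0.123125
  -C: nom -34.800 → Σnom=13.300; wc +0.430/-0.270 → slack +0.840/-0.830; half-tol=0.350, Σhalf²=0.245625
  +D: nom +43.200 → Σnom=56.500; wc +0.360/-0.240 → slack +1.200/-1.070; half-tol=0.300, Σhalf²=0.335625
  -E: nom -11.550 → Σnom=44.950; wc +0.070/-0.070 → slack +1.270/-1.140; half-tol=0.070, Σhalf²=0.340525
  -F: nom -33.400 → Σnom=11.550; wc +0.080/-0.060 → slack +1.350/-1.200; half-tol=0.070, Σhalf²=0.345425
  +G: nom +3.700 → Σnom=15.250; wc +0.180/-0.202 → slack +1.530/-1.402; half-tol=0.191, Σhalf²=0.381906
Nominal = 15.250. Worst-case = [15.250 - 1.402, 15.250 + 1.530] = [13.848, 16.780]. RSS = √0.381906 = 0.618.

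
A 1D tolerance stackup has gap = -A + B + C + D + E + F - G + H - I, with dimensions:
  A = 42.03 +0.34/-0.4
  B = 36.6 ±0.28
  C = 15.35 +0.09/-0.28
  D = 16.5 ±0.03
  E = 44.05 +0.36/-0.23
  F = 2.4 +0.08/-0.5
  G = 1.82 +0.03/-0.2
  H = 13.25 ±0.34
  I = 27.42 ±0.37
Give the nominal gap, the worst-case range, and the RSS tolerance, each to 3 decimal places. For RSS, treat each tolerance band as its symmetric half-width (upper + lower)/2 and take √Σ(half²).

Stack each dimension's contribution:
  -A: nom -42.030 → Σnom=-42.030; wc +0.400/-0.340 → slack +0.400/-0.340; half-tol=0.370, Σhalf²=0.136900
  +B: nom +36.600 → Σnom=-5.430; wc +0.280/-0.280 → slack +0.680/-0.620; half-tol=0.280, Σhalf²=0.215300
  +C: nom +15.350 → Σnom=9.920; wc +0.090/-0.280 → slack +0.770/-0.900; half-tol=0.185, Σhalf²=0.249525
  +D: nom +16.500 → Σnom=26.420; wc +0.030/-0.030 → slack +0.800/-0.930; half-tol=0.030, Σhalf²=0.250425
  +E: nom +44.050 → Σnom=70.470; wc +0.360/-0.230 → slack +1.160/-1.160; half-tol=0.295, Σhalf²=0.337450
  +F: nom +2.400 → Σnom=72.870; wc +0.080/-0.500 → slack +1.240/-1.660; half-tol=0.290, Σhalf²=0.421550
  -G: nom -1.820 → Σnom=71.050; wc +0.200/-0.030 → slack +1.440/-1.690; half-tol=0.115, Σhalf²=0.434775
  +H: nom +13.250 → Σnom=84.300; wc +0.340/-0.340 → slack +1.780/-2.030; half-tol=0.340, Σhalf²=0.550375
  -I: nom -27.420 → Σnom=56.880; wc +0.370/-0.370 → slack +2.150/-2.400; half-tol=0.370, Σhalf²=0.687275
Nominal = 56.880. Worst-case = [56.880 - 2.400, 56.880 + 2.150] = [54.480, 59.030]. RSS = √0.687275 = 0.829.

nominal=56.880 wc=[54.480,59.030] rss=0.829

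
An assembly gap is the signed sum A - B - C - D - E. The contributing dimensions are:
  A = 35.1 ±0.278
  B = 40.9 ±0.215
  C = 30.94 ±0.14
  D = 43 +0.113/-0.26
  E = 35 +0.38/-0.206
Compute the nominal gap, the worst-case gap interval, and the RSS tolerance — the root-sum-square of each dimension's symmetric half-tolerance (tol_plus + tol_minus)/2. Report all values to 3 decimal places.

nominal=-114.740 wc=[-115.866,-113.641] rss=0.514

Stack each dimension's contribution:
  +A: nom +35.100 → Σnom=35.100; wc +0.278/-0.278 → slack +0.278/-0.278; half-tol=0.278, Σhalf²=0.077284
  -B: nom -40.900 → Σnom=-5.800; wc +0.215/-0.215 → slack +0.493/-0.493; half-tol=0.215, Σhalf²=0.123509
  -C: nom -30.940 → Σnom=-36.740; wc +0.140/-0.140 → slack +0.633/-0.633; half-tol=0.140, Σhalf²=0.143109
  -D: nom -43.000 → Σnom=-79.740; wc +0.260/-0.113 → slack +0.893/-0.746; half-tol=0.186, Σhalf²=0.177891
  -E: nom -35.000 → Σnom=-114.740; wc +0.206/-0.380 → slack +1.099/-1.126; half-tol=0.293, Σhalf²=0.263740
Nominal = -114.740. Worst-case = [-114.740 - 1.126, -114.740 + 1.099] = [-115.866, -113.641]. RSS = √0.263740 = 0.514.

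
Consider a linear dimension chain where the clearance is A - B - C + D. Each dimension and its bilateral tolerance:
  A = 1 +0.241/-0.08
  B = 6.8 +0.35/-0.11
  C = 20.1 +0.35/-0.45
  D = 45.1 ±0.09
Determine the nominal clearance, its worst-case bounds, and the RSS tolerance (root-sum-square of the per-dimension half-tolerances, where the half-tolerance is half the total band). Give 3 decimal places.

nominal=19.200 wc=[18.330,20.091] rss=0.497

Stack each dimension's contribution:
  +A: nom +1.000 → Σnom=1.000; wc +0.241/-0.080 → slack +0.241/-0.080; half-tol=0.161, Σhalf²=0.025760
  -B: nom -6.800 → Σnom=-5.800; wc +0.110/-0.350 → slack +0.351/-0.430; half-tol=0.230, Σhalf²=0.078660
  -C: nom -20.100 → Σnom=-25.900; wc +0.450/-0.350 → slack +0.801/-0.780; half-tol=0.400, Σhalf²=0.238660
  +D: nom +45.100 → Σnom=19.200; wc +0.090/-0.090 → slack +0.891/-0.870; half-tol=0.090, Σhalf²=0.246760
Nominal = 19.200. Worst-case = [19.200 - 0.870, 19.200 + 0.891] = [18.330, 20.091]. RSS = √0.246760 = 0.497.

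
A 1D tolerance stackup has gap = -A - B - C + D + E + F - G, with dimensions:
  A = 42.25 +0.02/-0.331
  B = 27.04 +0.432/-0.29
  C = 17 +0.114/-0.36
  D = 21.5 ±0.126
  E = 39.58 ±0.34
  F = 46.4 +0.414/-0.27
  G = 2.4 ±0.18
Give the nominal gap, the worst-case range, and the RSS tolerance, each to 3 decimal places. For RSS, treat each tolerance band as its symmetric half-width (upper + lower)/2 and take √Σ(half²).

nominal=18.790 wc=[17.308,20.831] rss=0.706

Stack each dimension's contribution:
  -A: nom -42.250 → Σnom=-42.250; wc +0.331/-0.020 → slack +0.331/-0.020; half-tol=0.176, Σhalf²=0.030800
  -B: nom -27.040 → Σnom=-69.290; wc +0.290/-0.432 → slack +0.621/-0.452; half-tol=0.361, Σhalf²=0.161121
  -C: nom -17.000 → Σnom=-86.290; wc +0.360/-0.114 → slack +0.981/-0.566; half-tol=0.237, Σhalf²=0.217290
  +D: nom +21.500 → Σnom=-64.790; wc +0.126/-0.126 → slack +1.107/-0.692; half-tol=0.126, Σhalf²=0.233166
  +E: nom +39.580 → Σnom=-25.210; wc +0.340/-0.340 → slack +1.447/-1.032; half-tol=0.340, Σhalf²=0.348766
  +F: nom +46.400 → Σnom=21.190; wc +0.414/-0.270 → slack +1.861/-1.302; half-tol=0.342, Σhalf²=0.465730
  -G: nom -2.400 → Σnom=18.790; wc +0.180/-0.180 → slack +2.041/-1.482; half-tol=0.180, Σhalf²=0.498130
Nominal = 18.790. Worst-case = [18.790 - 1.482, 18.790 + 2.041] = [17.308, 20.831]. RSS = √0.498130 = 0.706.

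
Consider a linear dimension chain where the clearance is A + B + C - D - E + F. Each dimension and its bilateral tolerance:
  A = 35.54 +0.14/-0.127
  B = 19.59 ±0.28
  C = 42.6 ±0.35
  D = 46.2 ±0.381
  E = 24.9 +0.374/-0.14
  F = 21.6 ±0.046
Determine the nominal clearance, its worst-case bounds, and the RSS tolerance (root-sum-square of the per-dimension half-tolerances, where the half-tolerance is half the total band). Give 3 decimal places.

nominal=48.230 wc=[46.672,49.567] rss=0.657

Stack each dimension's contribution:
  +A: nom +35.540 → Σnom=35.540; wc +0.140/-0.127 → slack +0.140/-0.127; half-tol=0.134, Σhalf²=0.017822
  +B: nom +19.590 → Σnom=55.130; wc +0.280/-0.280 → slack +0.420/-0.407; half-tol=0.280, Σhalf²=0.096222
  +C: nom +42.600 → Σnom=97.730; wc +0.350/-0.350 → slack +0.770/-0.757; half-tol=0.350, Σhalf²=0.218722
  -D: nom -46.200 → Σnom=51.530; wc +0.381/-0.381 → slack +1.151/-1.138; half-tol=0.381, Σhalf²=0.363883
  -E: nom -24.900 → Σnom=26.630; wc +0.140/-0.374 → slack +1.291/-1.512; half-tol=0.257, Σhalf²=0.429932
  +F: nom +21.600 → Σnom=48.230; wc +0.046/-0.046 → slack +1.337/-1.558; half-tol=0.046, Σhalf²=0.432048
Nominal = 48.230. Worst-case = [48.230 - 1.558, 48.230 + 1.337] = [46.672, 49.567]. RSS = √0.432048 = 0.657.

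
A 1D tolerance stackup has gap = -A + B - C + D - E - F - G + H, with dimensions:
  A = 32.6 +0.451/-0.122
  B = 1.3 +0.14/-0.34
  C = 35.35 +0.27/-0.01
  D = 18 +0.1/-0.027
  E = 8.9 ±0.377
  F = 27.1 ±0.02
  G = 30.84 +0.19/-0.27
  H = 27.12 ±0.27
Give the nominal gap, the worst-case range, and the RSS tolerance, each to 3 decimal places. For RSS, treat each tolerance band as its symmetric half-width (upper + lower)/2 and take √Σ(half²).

nominal=-88.370 wc=[-90.315,-87.061] rss=0.657

Stack each dimension's contribution:
  -A: nom -32.600 → Σnom=-32.600; wc +0.122/-0.451 → slack +0.122/-0.451; half-tol=0.286, Σhalf²=0.082082
  +B: nom +1.300 → Σnom=-31.300; wc +0.140/-0.340 → slack +0.262/-0.791; half-tol=0.240, Σhalf²=0.139682
  -C: nom -35.350 → Σnom=-66.650; wc +0.010/-0.270 → slack +0.272/-1.061; half-tol=0.140, Σhalf²=0.159282
  +D: nom +18.000 → Σnom=-48.650; wc +0.100/-0.027 → slack +0.372/-1.088; half-tol=0.064, Σhalf²=0.163315
  -E: nom -8.900 → Σnom=-57.550; wc +0.377/-0.377 → slack +0.749/-1.465; half-tol=0.377, Σhalf²=0.305443
  -F: nom -27.100 → Σnom=-84.650; wc +0.020/-0.020 → slack +0.769/-1.485; half-tol=0.020, Σhalf²=0.305843
  -G: nom -30.840 → Σnom=-115.490; wc +0.270/-0.190 → slack +1.039/-1.675; half-tol=0.230, Σhalf²=0.358743
  +H: nom +27.120 → Σnom=-88.370; wc +0.270/-0.270 → slack +1.309/-1.945; half-tol=0.270, Σhalf²=0.431644
Nominal = -88.370. Worst-case = [-88.370 - 1.945, -88.370 + 1.309] = [-90.315, -87.061]. RSS = √0.431644 = 0.657.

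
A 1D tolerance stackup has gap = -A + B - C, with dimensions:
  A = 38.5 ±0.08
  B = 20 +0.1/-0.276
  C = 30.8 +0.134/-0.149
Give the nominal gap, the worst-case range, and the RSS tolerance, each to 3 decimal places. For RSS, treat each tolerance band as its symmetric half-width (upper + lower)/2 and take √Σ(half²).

Stack each dimension's contribution:
  -A: nom -38.500 → Σnom=-38.500; wc +0.080/-0.080 → slack +0.080/-0.080; half-tol=0.080, Σhalf²=0.006400
  +B: nom +20.000 → Σnom=-18.500; wc +0.100/-0.276 → slack +0.180/-0.356; half-tol=0.188, Σhalf²=0.041744
  -C: nom -30.800 → Σnom=-49.300; wc +0.149/-0.134 → slack +0.329/-0.490; half-tol=0.142, Σhalf²=0.061766
Nominal = -49.300. Worst-case = [-49.300 - 0.490, -49.300 + 0.329] = [-49.790, -48.971]. RSS = √0.061766 = 0.249.

nominal=-49.300 wc=[-49.790,-48.971] rss=0.249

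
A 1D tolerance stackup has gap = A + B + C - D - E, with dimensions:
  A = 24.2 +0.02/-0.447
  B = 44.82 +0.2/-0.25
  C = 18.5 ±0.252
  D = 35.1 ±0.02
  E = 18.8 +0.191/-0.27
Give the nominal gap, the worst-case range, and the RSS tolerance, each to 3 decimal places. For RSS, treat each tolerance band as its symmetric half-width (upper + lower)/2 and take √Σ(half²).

Stack each dimension's contribution:
  +A: nom +24.200 → Σnom=24.200; wc +0.020/-0.447 → slack +0.020/-0.447; half-tol=0.234, Σhalf²=0.054522
  +B: nom +44.820 → Σnom=69.020; wc +0.200/-0.250 → slack +0.220/-0.697; half-tol=0.225, Σhalf²=0.105147
  +C: nom +18.500 → Σnom=87.520; wc +0.252/-0.252 → slack +0.472/-0.949; half-tol=0.252, Σhalf²=0.168651
  -D: nom -35.100 → Σnom=52.420; wc +0.020/-0.020 → slack +0.492/-0.969; half-tol=0.020, Σhalf²=0.169051
  -E: nom -18.800 → Σnom=33.620; wc +0.270/-0.191 → slack +0.762/-1.160; half-tol=0.231, Σhalf²=0.222182
Nominal = 33.620. Worst-case = [33.620 - 1.160, 33.620 + 0.762] = [32.460, 34.382]. RSS = √0.222182 = 0.471.

nominal=33.620 wc=[32.460,34.382] rss=0.471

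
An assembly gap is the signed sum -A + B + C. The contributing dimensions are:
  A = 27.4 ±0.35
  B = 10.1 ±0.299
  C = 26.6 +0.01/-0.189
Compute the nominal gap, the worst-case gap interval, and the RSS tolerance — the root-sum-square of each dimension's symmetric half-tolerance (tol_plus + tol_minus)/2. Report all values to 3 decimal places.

nominal=9.300 wc=[8.462,9.959] rss=0.471

Stack each dimension's contribution:
  -A: nom -27.400 → Σnom=-27.400; wc +0.350/-0.350 → slack +0.350/-0.350; half-tol=0.350, Σhalf²=0.122500
  +B: nom +10.100 → Σnom=-17.300; wc +0.299/-0.299 → slack +0.649/-0.649; half-tol=0.299, Σhalf²=0.211901
  +C: nom +26.600 → Σnom=9.300; wc +0.010/-0.189 → slack +0.659/-0.838; half-tol=0.100, Σhalf²=0.221801
Nominal = 9.300. Worst-case = [9.300 - 0.838, 9.300 + 0.659] = [8.462, 9.959]. RSS = √0.221801 = 0.471.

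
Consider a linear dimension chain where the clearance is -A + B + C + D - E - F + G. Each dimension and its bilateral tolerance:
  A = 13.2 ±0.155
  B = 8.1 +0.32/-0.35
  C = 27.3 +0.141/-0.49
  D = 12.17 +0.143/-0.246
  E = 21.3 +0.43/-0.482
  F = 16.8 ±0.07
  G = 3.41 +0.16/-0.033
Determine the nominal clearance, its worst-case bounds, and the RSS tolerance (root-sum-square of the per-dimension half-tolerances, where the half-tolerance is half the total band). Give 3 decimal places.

Stack each dimension's contribution:
  -A: nom -13.200 → Σnom=-13.200; wc +0.155/-0.155 → slack +0.155/-0.155; half-tol=0.155, Σhalf²=0.024025
  +B: nom +8.100 → Σnom=-5.100; wc +0.320/-0.350 → slack +0.475/-0.505; half-tol=0.335, Σhalf²=0.136250
  +C: nom +27.300 → Σnom=22.200; wc +0.141/-0.490 → slack +0.616/-0.995; half-tol=0.316, Σhalf²=0.235790
  +D: nom +12.170 → Σnom=34.370; wc +0.143/-0.246 → slack +0.759/-1.241; half-tol=0.195, Σhalf²=0.273620
  -E: nom -21.300 → Σnom=13.070; wc +0.482/-0.430 → slack +1.241/-1.671; half-tol=0.456, Σhalf²=0.481556
  -F: nom -16.800 → Σnom=-3.730; wc +0.070/-0.070 → slack +1.311/-1.741; half-tol=0.070, Σhalf²=0.486456
  +G: nom +3.410 → Σnom=-0.320; wc +0.160/-0.033 → slack +1.471/-1.774; half-tol=0.097, Σhalf²=0.495769
Nominal = -0.320. Worst-case = [-0.320 - 1.774, -0.320 + 1.471] = [-2.094, 1.151]. RSS = √0.495769 = 0.704.

nominal=-0.320 wc=[-2.094,1.151] rss=0.704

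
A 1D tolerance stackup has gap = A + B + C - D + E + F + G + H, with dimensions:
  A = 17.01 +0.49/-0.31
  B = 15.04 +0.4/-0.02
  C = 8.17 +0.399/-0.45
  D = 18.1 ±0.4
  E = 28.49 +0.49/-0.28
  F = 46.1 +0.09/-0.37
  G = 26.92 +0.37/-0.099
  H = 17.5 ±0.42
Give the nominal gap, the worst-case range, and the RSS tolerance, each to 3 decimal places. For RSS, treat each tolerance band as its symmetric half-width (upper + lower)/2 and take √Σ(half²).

Stack each dimension's contribution:
  +A: nom +17.010 → Σnom=17.010; wc +0.490/-0.310 → slack +0.490/-0.310; half-tol=0.400, Σhalf²=0.160000
  +B: nom +15.040 → Σnom=32.050; wc +0.400/-0.020 → slack +0.890/-0.330; half-tol=0.210, Σhalf²=0.204100
  +C: nom +8.170 → Σnom=40.220; wc +0.399/-0.450 → slack +1.289/-0.780; half-tol=0.424, Σhalf²=0.384300
  -D: nom -18.100 → Σnom=22.120; wc +0.400/-0.400 → slack +1.689/-1.180; half-tol=0.400, Σhalf²=0.544300
  +E: nom +28.490 → Σnom=50.610; wc +0.490/-0.280 → slack +2.179/-1.460; half-tol=0.385, Σhalf²=0.692525
  +F: nom +46.100 → Σnom=96.710; wc +0.090/-0.370 → slack +2.269/-1.830; half-tol=0.230, Σhalf²=0.745425
  +G: nom +26.920 → Σnom=123.630; wc +0.370/-0.099 → slack +2.639/-1.929; half-tol=0.234, Σhalf²=0.800416
  +H: nom +17.500 → Σnom=141.130; wc +0.420/-0.420 → slack +3.059/-2.349; half-tol=0.420, Σhalf²=0.976816
Nominal = 141.130. Worst-case = [141.130 - 2.349, 141.130 + 3.059] = [138.781, 144.189]. RSS = √0.976816 = 0.988.

nominal=141.130 wc=[138.781,144.189] rss=0.988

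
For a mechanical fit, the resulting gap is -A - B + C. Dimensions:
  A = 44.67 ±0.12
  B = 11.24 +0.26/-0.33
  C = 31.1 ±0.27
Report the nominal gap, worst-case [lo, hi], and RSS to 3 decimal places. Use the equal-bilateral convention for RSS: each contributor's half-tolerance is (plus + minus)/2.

nominal=-24.810 wc=[-25.460,-24.090] rss=0.418

Stack each dimension's contribution:
  -A: nom -44.670 → Σnom=-44.670; wc +0.120/-0.120 → slack +0.120/-0.120; half-tol=0.120, Σhalf²=0.014400
  -B: nom -11.240 → Σnom=-55.910; wc +0.330/-0.260 → slack +0.450/-0.380; half-tol=0.295, Σhalf²=0.101425
  +C: nom +31.100 → Σnom=-24.810; wc +0.270/-0.270 → slack +0.720/-0.650; half-tol=0.270, Σhalf²=0.174325
Nominal = -24.810. Worst-case = [-24.810 - 0.650, -24.810 + 0.720] = [-25.460, -24.090]. RSS = √0.174325 = 0.418.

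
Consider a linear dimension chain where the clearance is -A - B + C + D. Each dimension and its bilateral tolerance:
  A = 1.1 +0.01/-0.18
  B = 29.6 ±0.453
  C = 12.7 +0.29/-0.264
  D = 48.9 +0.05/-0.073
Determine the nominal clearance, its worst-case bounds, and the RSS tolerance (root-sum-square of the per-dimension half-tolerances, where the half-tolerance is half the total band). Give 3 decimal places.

nominal=30.900 wc=[30.100,31.873] rss=0.543

Stack each dimension's contribution:
  -A: nom -1.100 → Σnom=-1.100; wc +0.180/-0.010 → slack +0.180/-0.010; half-tol=0.095, Σhalf²=0.009025
  -B: nom -29.600 → Σnom=-30.700; wc +0.453/-0.453 → slack +0.633/-0.463; half-tol=0.453, Σhalf²=0.214234
  +C: nom +12.700 → Σnom=-18.000; wc +0.290/-0.264 → slack +0.923/-0.727; half-tol=0.277, Σhalf²=0.290963
  +D: nom +48.900 → Σnom=30.900; wc +0.050/-0.073 → slack +0.973/-0.800; half-tol=0.061, Σhalf²=0.294745
Nominal = 30.900. Worst-case = [30.900 - 0.800, 30.900 + 0.973] = [30.100, 31.873]. RSS = √0.294745 = 0.543.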